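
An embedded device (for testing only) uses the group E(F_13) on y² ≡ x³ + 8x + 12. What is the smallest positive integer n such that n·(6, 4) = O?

8

2P: tangent at (6, 4): λ = (3·6² + 8)/(2·4) ≡ 12/8. 8⁻¹ ≡ 5 (mod 13), so λ ≡ 12·5 ≡ 8.
  x = λ² - 6 - 6 = 64 - 12 ≡ 0; y = λ·(6 - 0) - 4 ≡ 5. → (0, 5)
3P: (0, 5) + (6, 4). λ = (4 - 5)/(6 - 0) ≡ 12/6 mod 13. 6⁻¹ ≡ 11 (mod 13) since 6·11 = 66 ≡ 1, so λ ≡ 2.
  x = λ² - 0 - 6 = 4 - 6 ≡ 11; y = λ·(0 - 11) - 5 ≡ 12. → (11, 12)
4P: (11, 12) + (6, 4). λ = (4 - 12)/(6 - 11) ≡ 5/8 mod 13. 8⁻¹ ≡ 5 (mod 13), so λ ≡ 12.
  x = λ² - 11 - 6 = 144 - 17 ≡ 10; y = λ·(11 - 10) - 12 ≡ 0. → (10, 0)
5P: (10, 0) + (6, 4). λ = (4 - 0)/(6 - 10) ≡ 4/9 mod 13. 9⁻¹ ≡ 3 (mod 13), so λ ≡ 12.
  x = λ² - 10 - 6 = 144 - 16 ≡ 11; y = λ·(10 - 11) - 0 ≡ 1. → (11, 1)
6P: (11, 1) + (6, 4). λ = (4 - 1)/(6 - 11) ≡ 3/8 mod 13. 8⁻¹ ≡ 5 (mod 13), so λ ≡ 2.
  x = λ² - 11 - 6 = 4 - 17 ≡ 0; y = λ·(11 - 0) - 1 ≡ 8. → (0, 8)
7P: (0, 8) + (6, 4). λ = (4 - 8)/(6 - 0) ≡ 9/6 mod 13. 6⁻¹ ≡ 11 (mod 13), so λ ≡ 8.
  x = λ² - 0 - 6 = 64 - 6 ≡ 6; y = λ·(0 - 6) - 8 ≡ 9. → (6, 9)
8P: (6, 9) + (6, 4): same x and y₁ ≡ -y₂, so the sum is O.
8P = O, so the order is 8.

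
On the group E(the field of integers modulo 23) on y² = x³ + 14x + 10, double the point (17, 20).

tangent at (17, 20): λ = (3·17² + 14)/(2·20) ≡ 7/17. 17⁻¹ ≡ 19 (mod 23) since 17·19 = 323 ≡ 1, so λ ≡ 7·19 ≡ 18.
  x = λ² - 17 - 17 = 324 - 34 ≡ 14; y = λ·(17 - 14) - 20 ≡ 11. → (14, 11)

(14, 11)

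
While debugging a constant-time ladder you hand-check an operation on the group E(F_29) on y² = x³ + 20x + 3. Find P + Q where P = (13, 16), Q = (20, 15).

(12, 17)

(13, 16) + (20, 15). λ = (15 - 16)/(20 - 13) ≡ 28/7 mod 29. 7⁻¹ ≡ 25 (mod 29), so λ ≡ 4.
  x = λ² - 13 - 20 = 16 - 33 ≡ 12; y = λ·(13 - 12) - 16 ≡ 17. → (12, 17)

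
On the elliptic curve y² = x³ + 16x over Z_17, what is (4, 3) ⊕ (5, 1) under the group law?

(4, 3) + (5, 1). λ = (1 - 3)/(5 - 4) ≡ 15/1 mod 17. 1⁻¹ ≡ 1 (mod 17) since 1·1 = 1 ≡ 1, so λ ≡ 15.
  x = λ² - 4 - 5 = 225 - 9 ≡ 12; y = λ·(4 - 12) - 3 ≡ 13. → (12, 13)

(12, 13)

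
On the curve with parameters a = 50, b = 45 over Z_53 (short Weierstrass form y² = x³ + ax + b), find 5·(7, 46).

Write G = (7, 46).
Repeated addition: build up to 5G.
2G: tangent at (7, 46): λ = (3·7² + 50)/(2·46) ≡ 38/39. 39⁻¹ ≡ 34 (mod 53), so λ ≡ 38·34 ≡ 20.
  x = λ² - 7 - 7 = 400 - 14 ≡ 15; y = λ·(7 - 15) - 46 ≡ 6. → (15, 6)
3G: (15, 6) + (7, 46). λ = (46 - 6)/(7 - 15) ≡ 40/45 mod 53. 45⁻¹ ≡ 33 (mod 53), so λ ≡ 48.
  x = λ² - 15 - 7 = 2304 - 22 ≡ 3; y = λ·(15 - 3) - 6 ≡ 40. → (3, 40)
4G: (3, 40) + (7, 46). λ = (46 - 40)/(7 - 3) ≡ 6/4 mod 53. 4⁻¹ ≡ 40 (mod 53) since 4·40 = 160 ≡ 1, so λ ≡ 28.
  x = λ² - 3 - 7 = 784 - 10 ≡ 32; y = λ·(3 - 32) - 40 ≡ 49. → (32, 49)
5G: (32, 49) + (7, 46). λ = (46 - 49)/(7 - 32) ≡ 50/28 mod 53. 28⁻¹ ≡ 36 (mod 53), so λ ≡ 51.
  x = λ² - 32 - 7 = 2601 - 39 ≡ 18; y = λ·(32 - 18) - 49 ≡ 29. → (18, 29)

(18, 29)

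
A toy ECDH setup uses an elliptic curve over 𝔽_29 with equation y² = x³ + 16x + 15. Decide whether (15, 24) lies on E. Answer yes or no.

no

y² = 24² ≡ 25; x³ + 16x + 15 = 3630 ≡ 5 (mod 29). 25 ≠ 5.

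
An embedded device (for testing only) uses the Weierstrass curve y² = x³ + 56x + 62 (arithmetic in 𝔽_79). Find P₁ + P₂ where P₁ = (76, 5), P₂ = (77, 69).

(72, 14)

(76, 5) + (77, 69). λ = (69 - 5)/(77 - 76) ≡ 64/1 mod 79. 1⁻¹ ≡ 1 (mod 79) since 1·1 = 1 ≡ 1, so λ ≡ 64.
  x = λ² - 76 - 77 = 4096 - 153 ≡ 72; y = λ·(76 - 72) - 5 ≡ 14. → (72, 14)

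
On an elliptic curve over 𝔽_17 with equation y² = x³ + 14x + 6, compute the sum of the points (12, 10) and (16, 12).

(12, 10) + (16, 12). λ = (12 - 10)/(16 - 12) ≡ 2/4 mod 17. 4⁻¹ ≡ 13 (mod 17) since 4·13 = 52 ≡ 1, so λ ≡ 9.
  x = λ² - 12 - 16 = 81 - 28 ≡ 2; y = λ·(12 - 2) - 10 ≡ 12. → (2, 12)

(2, 12)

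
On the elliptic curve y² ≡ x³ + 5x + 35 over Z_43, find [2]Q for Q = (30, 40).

tangent at (30, 40): λ = (3·30² + 5)/(2·40) ≡ 39/37. 37⁻¹ ≡ 7 (mod 43), so λ ≡ 39·7 ≡ 15.
  x = λ² - 30 - 30 = 225 - 60 ≡ 36; y = λ·(30 - 36) - 40 ≡ 42. → (36, 42)

(36, 42)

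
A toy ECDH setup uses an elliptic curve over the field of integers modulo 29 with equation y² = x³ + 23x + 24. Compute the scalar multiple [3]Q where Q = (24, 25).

Repeated addition: build up to 3Q.
2Q: tangent at (24, 25): λ = (3·24² + 23)/(2·25) ≡ 11/21. 21⁻¹ ≡ 18 (mod 29) since 21·18 = 378 ≡ 1, so λ ≡ 11·18 ≡ 24.
  x = λ² - 24 - 24 = 576 - 48 ≡ 6; y = λ·(24 - 6) - 25 ≡ 1. → (6, 1)
3Q: (6, 1) + (24, 25). λ = (25 - 1)/(24 - 6) ≡ 24/18 mod 29. 18⁻¹ ≡ 21 (mod 29), so λ ≡ 11.
  x = λ² - 6 - 24 = 121 - 30 ≡ 4; y = λ·(6 - 4) - 1 ≡ 21. → (4, 21)

(4, 21)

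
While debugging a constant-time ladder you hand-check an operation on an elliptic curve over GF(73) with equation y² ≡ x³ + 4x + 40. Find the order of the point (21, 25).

2P: tangent at (21, 25): λ = (3·21² + 4)/(2·25) ≡ 13/50. 50⁻¹ ≡ 19 (mod 73) since 50·19 = 950 ≡ 1, so λ ≡ 13·19 ≡ 28.
  x = λ² - 21 - 21 = 784 - 42 ≡ 12; y = λ·(21 - 12) - 25 ≡ 8. → (12, 8)
3P: (12, 8) + (21, 25). λ = (25 - 8)/(21 - 12) ≡ 17/9 mod 73. 9⁻¹ ≡ 65 (mod 73), so λ ≡ 10.
  x = λ² - 12 - 21 = 100 - 33 ≡ 67; y = λ·(12 - 67) - 8 ≡ 26. → (67, 26)
4P: (67, 26) + (21, 25). λ = (25 - 26)/(21 - 67) ≡ 72/27 mod 73. 27⁻¹ ≡ 46 (mod 73) since 27·46 = 1242 ≡ 1, so λ ≡ 27.
  x = λ² - 67 - 21 = 729 - 88 ≡ 57; y = λ·(67 - 57) - 26 ≡ 25. → (57, 25)
5P: (57, 25) + (21, 25). λ = (25 - 25)/(21 - 57) ≡ 0/37 mod 73. 37⁻¹ ≡ 2 (mod 73) since 37·2 = 74 ≡ 1, so λ ≡ 0.
  x = λ² - 57 - 21 = 0 - 78 ≡ 68; y = λ·(57 - 68) - 25 ≡ 48. → (68, 48)
6P: (68, 48) + (21, 25). λ = (25 - 48)/(21 - 68) ≡ 50/26 mod 73. 26⁻¹ ≡ 59 (mod 73) since 26·59 = 1534 ≡ 1, so λ ≡ 30.
  x = λ² - 68 - 21 = 900 - 89 ≡ 8; y = λ·(68 - 8) - 48 ≡ 0. → (8, 0)
7P: (8, 0) + (21, 25). λ = (25 - 0)/(21 - 8) ≡ 25/13 mod 73. 13⁻¹ ≡ 45 (mod 73) since 13·45 = 585 ≡ 1, so λ ≡ 30.
  x = λ² - 8 - 21 = 900 - 29 ≡ 68; y = λ·(8 - 68) - 0 ≡ 25. → (68, 25)
8P: (68, 25) + (21, 25). λ = (25 - 25)/(21 - 68) ≡ 0/26 mod 73. 26⁻¹ ≡ 59 (mod 73) since 26·59 = 1534 ≡ 1, so λ ≡ 0.
  x = λ² - 68 - 21 = 0 - 89 ≡ 57; y = λ·(68 - 57) - 25 ≡ 48. → (57, 48)
9P: (57, 48) + (21, 25). λ = (25 - 48)/(21 - 57) ≡ 50/37 mod 73. 37⁻¹ ≡ 2 (mod 73) since 37·2 = 74 ≡ 1, so λ ≡ 27.
  x = λ² - 57 - 21 = 729 - 78 ≡ 67; y = λ·(57 - 67) - 48 ≡ 47. → (67, 47)
10P: (67, 47) + (21, 25). λ = (25 - 47)/(21 - 67) ≡ 51/27 mod 73. 27⁻¹ ≡ 46 (mod 73), so λ ≡ 10.
  x = λ² - 67 - 21 = 100 - 88 ≡ 12; y = λ·(67 - 12) - 47 ≡ 65. → (12, 65)
11P: (12, 65) + (21, 25). λ = (25 - 65)/(21 - 12) ≡ 33/9 mod 73. 9⁻¹ ≡ 65 (mod 73) since 9·65 = 585 ≡ 1, so λ ≡ 28.
  x = λ² - 12 - 21 = 784 - 33 ≡ 21; y = λ·(12 - 21) - 65 ≡ 48. → (21, 48)
12P: (21, 48) + (21, 25): same x and y₁ ≡ -y₂, so the sum is O.
12P = O, so the order is 12.

12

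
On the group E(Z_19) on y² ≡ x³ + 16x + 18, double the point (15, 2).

(17, 4)

tangent at (15, 2): λ = (3·15² + 16)/(2·2) ≡ 7/4. 4⁻¹ ≡ 5 (mod 19), so λ ≡ 7·5 ≡ 16.
  x = λ² - 15 - 15 = 256 - 30 ≡ 17; y = λ·(15 - 17) - 2 ≡ 4. → (17, 4)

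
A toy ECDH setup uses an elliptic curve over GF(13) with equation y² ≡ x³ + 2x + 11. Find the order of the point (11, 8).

2P: tangent at (11, 8): λ = (3·11² + 2)/(2·8) ≡ 1/3. 3⁻¹ ≡ 9 (mod 13), so λ ≡ 1·9 ≡ 9.
  x = λ² - 11 - 11 = 81 - 22 ≡ 7; y = λ·(11 - 7) - 8 ≡ 2. → (7, 2)
3P: (7, 2) + (11, 8). λ = (8 - 2)/(11 - 7) ≡ 6/4 mod 13. 4⁻¹ ≡ 10 (mod 13) since 4·10 = 40 ≡ 1, so λ ≡ 8.
  x = λ² - 7 - 11 = 64 - 18 ≡ 7; y = λ·(7 - 7) - 2 ≡ 11. → (7, 11)
4P: (7, 11) + (11, 8). λ = (8 - 11)/(11 - 7) ≡ 10/4 mod 13. 4⁻¹ ≡ 10 (mod 13) since 4·10 = 40 ≡ 1, so λ ≡ 9.
  x = λ² - 7 - 11 = 81 - 18 ≡ 11; y = λ·(7 - 11) - 11 ≡ 5. → (11, 5)
5P: (11, 5) + (11, 8): same x and y₁ ≡ -y₂, so the sum is 𝒪.
5P = 𝒪, so the order is 5.

5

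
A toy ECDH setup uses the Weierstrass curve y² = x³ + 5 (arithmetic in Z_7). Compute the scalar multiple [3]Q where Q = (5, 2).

(3, 5)

Repeated addition: build up to 3Q.
2Q: tangent at (5, 2): λ = (3·5² + 0)/(2·2) ≡ 5/4. 4⁻¹ ≡ 2 (mod 7) since 4·2 = 8 ≡ 1, so λ ≡ 5·2 ≡ 3.
  x = λ² - 5 - 5 = 9 - 10 ≡ 6; y = λ·(5 - 6) - 2 ≡ 2. → (6, 2)
3Q: (6, 2) + (5, 2). λ = (2 - 2)/(5 - 6) ≡ 0/6 mod 7. 6⁻¹ ≡ 6 (mod 7), so λ ≡ 0.
  x = λ² - 6 - 5 = 0 - 11 ≡ 3; y = λ·(6 - 3) - 2 ≡ 5. → (3, 5)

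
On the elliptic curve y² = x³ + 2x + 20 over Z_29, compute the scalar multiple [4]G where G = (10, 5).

Repeated addition: build up to 4G.
2G: tangent at (10, 5): λ = (3·10² + 2)/(2·5) ≡ 12/10. 10⁻¹ ≡ 3 (mod 29) since 10·3 = 30 ≡ 1, so λ ≡ 12·3 ≡ 7.
  x = λ² - 10 - 10 = 49 - 20 ≡ 0; y = λ·(10 - 0) - 5 ≡ 7. → (0, 7)
3G: (0, 7) + (10, 5). λ = (5 - 7)/(10 - 0) ≡ 27/10 mod 29. 10⁻¹ ≡ 3 (mod 29) since 10·3 = 30 ≡ 1, so λ ≡ 23.
  x = λ² - 0 - 10 = 529 - 10 ≡ 26; y = λ·(0 - 26) - 7 ≡ 4. → (26, 4)
4G: (26, 4) + (10, 5). λ = (5 - 4)/(10 - 26) ≡ 1/13 mod 29. 13⁻¹ ≡ 9 (mod 29), so λ ≡ 9.
  x = λ² - 26 - 10 = 81 - 36 ≡ 16; y = λ·(26 - 16) - 4 ≡ 28. → (16, 28)

(16, 28)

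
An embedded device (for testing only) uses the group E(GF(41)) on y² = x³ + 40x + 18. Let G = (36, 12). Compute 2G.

(1, 31)

tangent at (36, 12): λ = (3·36² + 40)/(2·12) ≡ 33/24. 24⁻¹ ≡ 12 (mod 41) since 24·12 = 288 ≡ 1, so λ ≡ 33·12 ≡ 27.
  x = λ² - 36 - 36 = 729 - 72 ≡ 1; y = λ·(36 - 1) - 12 ≡ 31. → (1, 31)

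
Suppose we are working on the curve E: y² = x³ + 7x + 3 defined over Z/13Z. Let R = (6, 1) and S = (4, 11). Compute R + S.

(2, 5)

(6, 1) + (4, 11). λ = (11 - 1)/(4 - 6) ≡ 10/11 mod 13. 11⁻¹ ≡ 6 (mod 13), so λ ≡ 8.
  x = λ² - 6 - 4 = 64 - 10 ≡ 2; y = λ·(6 - 2) - 1 ≡ 5. → (2, 5)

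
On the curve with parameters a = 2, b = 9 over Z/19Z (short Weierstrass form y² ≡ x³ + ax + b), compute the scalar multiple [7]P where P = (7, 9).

(17, 4)

Double-and-add on 7 = (111)₂. Start with P = (7, 9) for the leading 1-bit.
double: tangent at (7, 9): λ = (3·7² + 2)/(2·9) ≡ 16/18. 18⁻¹ ≡ 18 (mod 19), so λ ≡ 16·18 ≡ 3.
  x = λ² - 7 - 7 = 9 - 14 ≡ 14; y = λ·(7 - 14) - 9 ≡ 8. → (14, 8)
add P: (14, 8) + (7, 9). λ = (9 - 8)/(7 - 14) ≡ 1/12 mod 19. 12⁻¹ ≡ 8 (mod 19), so λ ≡ 8.
  x = λ² - 14 - 7 = 64 - 21 ≡ 5; y = λ·(14 - 5) - 8 ≡ 7. → (5, 7)
double: tangent at (5, 7): λ = (3·5² + 2)/(2·7) ≡ 1/14. 14⁻¹ ≡ 15 (mod 19), so λ ≡ 1·15 ≡ 15.
  x = λ² - 5 - 5 = 225 - 10 ≡ 6; y = λ·(5 - 6) - 7 ≡ 16. → (6, 16)
add P: (6, 16) + (7, 9). λ = (9 - 16)/(7 - 6) ≡ 12/1 mod 19. 1⁻¹ ≡ 1 (mod 19), so λ ≡ 12.
  x = λ² - 6 - 7 = 144 - 13 ≡ 17; y = λ·(6 - 17) - 16 ≡ 4. → (17, 4)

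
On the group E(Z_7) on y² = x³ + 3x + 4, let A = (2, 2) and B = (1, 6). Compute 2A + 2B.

O

First 2A:
Repeated addition: build up to 2A.
2A: tangent at (2, 2): λ = (3·2² + 3)/(2·2) ≡ 1/4. 4⁻¹ ≡ 2 (mod 7), so λ ≡ 1·2 ≡ 2.
  x = λ² - 2 - 2 = 4 - 4 ≡ 0; y = λ·(2 - 0) - 2 ≡ 2. → (0, 2)
2A = (0, 2).
Next 2B:
Repeated addition: build up to 2B.
2B: tangent at (1, 6): λ = (3·1² + 3)/(2·6) ≡ 6/5. 5⁻¹ ≡ 3 (mod 7), so λ ≡ 6·3 ≡ 4.
  x = λ² - 1 - 1 = 16 - 2 ≡ 0; y = λ·(1 - 0) - 6 ≡ 5. → (0, 5)
2B = (0, 5).
Finally 2A + 2B:
(0, 2) + (0, 5): same x and y₁ ≡ -y₂, so the sum is O.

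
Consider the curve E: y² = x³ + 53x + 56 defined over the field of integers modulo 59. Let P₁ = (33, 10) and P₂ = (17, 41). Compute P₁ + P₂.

(1, 46)

(33, 10) + (17, 41). λ = (41 - 10)/(17 - 33) ≡ 31/43 mod 59. 43⁻¹ ≡ 11 (mod 59) since 43·11 = 473 ≡ 1, so λ ≡ 46.
  x = λ² - 33 - 17 = 2116 - 50 ≡ 1; y = λ·(33 - 1) - 10 ≡ 46. → (1, 46)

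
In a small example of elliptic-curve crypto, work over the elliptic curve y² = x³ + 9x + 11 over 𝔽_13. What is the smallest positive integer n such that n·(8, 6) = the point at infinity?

12

2P: tangent at (8, 6): λ = (3·8² + 9)/(2·6) ≡ 6/12. 12⁻¹ ≡ 12 (mod 13), so λ ≡ 6·12 ≡ 7.
  x = λ² - 8 - 8 = 49 - 16 ≡ 7; y = λ·(8 - 7) - 6 ≡ 1. → (7, 1)
3P: (7, 1) + (8, 6). λ = (6 - 1)/(8 - 7) ≡ 5/1 mod 13. 1⁻¹ ≡ 1 (mod 13), so λ ≡ 5.
  x = λ² - 7 - 8 = 25 - 15 ≡ 10; y = λ·(7 - 10) - 1 ≡ 10. → (10, 10)
4P: (10, 10) + (8, 6). λ = (6 - 10)/(8 - 10) ≡ 9/11 mod 13. 11⁻¹ ≡ 6 (mod 13), so λ ≡ 2.
  x = λ² - 10 - 8 = 4 - 18 ≡ 12; y = λ·(10 - 12) - 10 ≡ 12. → (12, 12)
5P: (12, 12) + (8, 6). λ = (6 - 12)/(8 - 12) ≡ 7/9 mod 13. 9⁻¹ ≡ 3 (mod 13) since 9·3 = 27 ≡ 1, so λ ≡ 8.
  x = λ² - 12 - 8 = 64 - 20 ≡ 5; y = λ·(12 - 5) - 12 ≡ 5. → (5, 5)
6P: (5, 5) + (8, 6). λ = (6 - 5)/(8 - 5) ≡ 1/3 mod 13. 3⁻¹ ≡ 9 (mod 13), so λ ≡ 9.
  x = λ² - 5 - 8 = 81 - 13 ≡ 3; y = λ·(5 - 3) - 5 ≡ 0. → (3, 0)
7P: (3, 0) + (8, 6). λ = (6 - 0)/(8 - 3) ≡ 6/5 mod 13. 5⁻¹ ≡ 8 (mod 13) since 5·8 = 40 ≡ 1, so λ ≡ 9.
  x = λ² - 3 - 8 = 81 - 11 ≡ 5; y = λ·(3 - 5) - 0 ≡ 8. → (5, 8)
8P: (5, 8) + (8, 6). λ = (6 - 8)/(8 - 5) ≡ 11/3 mod 13. 3⁻¹ ≡ 9 (mod 13), so λ ≡ 8.
  x = λ² - 5 - 8 = 64 - 13 ≡ 12; y = λ·(5 - 12) - 8 ≡ 1. → (12, 1)
9P: (12, 1) + (8, 6). λ = (6 - 1)/(8 - 12) ≡ 5/9 mod 13. 9⁻¹ ≡ 3 (mod 13), so λ ≡ 2.
  x = λ² - 12 - 8 = 4 - 20 ≡ 10; y = λ·(12 - 10) - 1 ≡ 3. → (10, 3)
10P: (10, 3) + (8, 6). λ = (6 - 3)/(8 - 10) ≡ 3/11 mod 13. 11⁻¹ ≡ 6 (mod 13) since 11·6 = 66 ≡ 1, so λ ≡ 5.
  x = λ² - 10 - 8 = 25 - 18 ≡ 7; y = λ·(10 - 7) - 3 ≡ 12. → (7, 12)
11P: (7, 12) + (8, 6). λ = (6 - 12)/(8 - 7) ≡ 7/1 mod 13. 1⁻¹ ≡ 1 (mod 13), so λ ≡ 7.
  x = λ² - 7 - 8 = 49 - 15 ≡ 8; y = λ·(7 - 8) - 12 ≡ 7. → (8, 7)
12P: (8, 7) + (8, 6): same x and y₁ ≡ -y₂, so the sum is the point at infinity.
12P = the point at infinity, so the order is 12.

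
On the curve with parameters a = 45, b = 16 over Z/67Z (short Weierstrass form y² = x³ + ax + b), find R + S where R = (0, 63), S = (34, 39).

(0, 63) + (34, 39). λ = (39 - 63)/(34 - 0) ≡ 43/34 mod 67. 34⁻¹ ≡ 2 (mod 67), so λ ≡ 19.
  x = λ² - 0 - 34 = 361 - 34 ≡ 59; y = λ·(0 - 59) - 63 ≡ 22. → (59, 22)

(59, 22)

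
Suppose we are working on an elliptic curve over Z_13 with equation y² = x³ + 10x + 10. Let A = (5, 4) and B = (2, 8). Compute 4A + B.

(2, 8)

First 4A:
Repeated addition: build up to 4A.
2A: tangent at (5, 4): λ = (3·5² + 10)/(2·4) ≡ 7/8. 8⁻¹ ≡ 5 (mod 13), so λ ≡ 7·5 ≡ 9.
  x = λ² - 5 - 5 = 81 - 10 ≡ 6; y = λ·(5 - 6) - 4 ≡ 0. → (6, 0)
3A: (6, 0) + (5, 4). λ = (4 - 0)/(5 - 6) ≡ 4/12 mod 13. 12⁻¹ ≡ 12 (mod 13), so λ ≡ 9.
  x = λ² - 6 - 5 = 81 - 11 ≡ 5; y = λ·(6 - 5) - 0 ≡ 9. → (5, 9)
4A: (5, 9) + (5, 4): same x and y₁ ≡ -y₂, so the sum is 𝒪.
4A = 𝒪.
Finally 4A + B:
𝒪 + (2, 8) = (2, 8) (identity).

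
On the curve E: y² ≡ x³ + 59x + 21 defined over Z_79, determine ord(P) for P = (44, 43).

7

2P: tangent at (44, 43): λ = (3·44² + 59)/(2·43) ≡ 21/7. 7⁻¹ ≡ 34 (mod 79) since 7·34 = 238 ≡ 1, so λ ≡ 21·34 ≡ 3.
  x = λ² - 44 - 44 = 9 - 88 ≡ 0; y = λ·(44 - 0) - 43 ≡ 10. → (0, 10)
3P: (0, 10) + (44, 43). λ = (43 - 10)/(44 - 0) ≡ 33/44 mod 79. 44⁻¹ ≡ 9 (mod 79) since 44·9 = 396 ≡ 1, so λ ≡ 60.
  x = λ² - 0 - 44 = 3600 - 44 ≡ 1; y = λ·(0 - 1) - 10 ≡ 9. → (1, 9)
4P: (1, 9) + (44, 43). λ = (43 - 9)/(44 - 1) ≡ 34/43 mod 79. 43⁻¹ ≡ 68 (mod 79), so λ ≡ 21.
  x = λ² - 1 - 44 = 441 - 45 ≡ 1; y = λ·(1 - 1) - 9 ≡ 70. → (1, 70)
5P: (1, 70) + (44, 43). λ = (43 - 70)/(44 - 1) ≡ 52/43 mod 79. 43⁻¹ ≡ 68 (mod 79) since 43·68 = 2924 ≡ 1, so λ ≡ 60.
  x = λ² - 1 - 44 = 3600 - 45 ≡ 0; y = λ·(1 - 0) - 70 ≡ 69. → (0, 69)
6P: (0, 69) + (44, 43). λ = (43 - 69)/(44 - 0) ≡ 53/44 mod 79. 44⁻¹ ≡ 9 (mod 79) since 44·9 = 396 ≡ 1, so λ ≡ 3.
  x = λ² - 0 - 44 = 9 - 44 ≡ 44; y = λ·(0 - 44) - 69 ≡ 36. → (44, 36)
7P: (44, 36) + (44, 43): same x and y₁ ≡ -y₂, so the sum is O.
7P = O, so the order is 7.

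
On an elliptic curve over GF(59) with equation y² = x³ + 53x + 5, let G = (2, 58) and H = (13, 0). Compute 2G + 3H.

(2, 1)

First 2G:
Repeated addition: build up to 2G.
2G: tangent at (2, 58): λ = (3·2² + 53)/(2·58) ≡ 6/57. 57⁻¹ ≡ 29 (mod 59), so λ ≡ 6·29 ≡ 56.
  x = λ² - 2 - 2 = 3136 - 4 ≡ 5; y = λ·(2 - 5) - 58 ≡ 10. → (5, 10)
2G = (5, 10).
Next 3H:
Repeated addition: build up to 3H.
2H: (13, 0) + (13, 0): same x and y₁ ≡ -y₂, so the sum is O.
3H: O + (13, 0) = (13, 0) (identity).
3H = (13, 0).
Finally 2G + 3H:
(5, 10) + (13, 0). λ = (0 - 10)/(13 - 5) ≡ 49/8 mod 59. 8⁻¹ ≡ 37 (mod 59), so λ ≡ 43.
  x = λ² - 5 - 13 = 1849 - 18 ≡ 2; y = λ·(5 - 2) - 10 ≡ 1. → (2, 1)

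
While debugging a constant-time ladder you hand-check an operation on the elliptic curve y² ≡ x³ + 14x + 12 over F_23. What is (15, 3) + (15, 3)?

(9, 19)

tangent at (15, 3): λ = (3·15² + 14)/(2·3) ≡ 22/6. 6⁻¹ ≡ 4 (mod 23) since 6·4 = 24 ≡ 1, so λ ≡ 22·4 ≡ 19.
  x = λ² - 15 - 15 = 361 - 30 ≡ 9; y = λ·(15 - 9) - 3 ≡ 19. → (9, 19)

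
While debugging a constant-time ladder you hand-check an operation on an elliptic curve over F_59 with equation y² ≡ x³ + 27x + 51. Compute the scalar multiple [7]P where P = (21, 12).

(23, 6)

Double-and-add on 7 = (111)₂. Start with P = (21, 12) for the leading 1-bit.
double: tangent at (21, 12): λ = (3·21² + 27)/(2·12) ≡ 52/24. 24⁻¹ ≡ 32 (mod 59) since 24·32 = 768 ≡ 1, so λ ≡ 52·32 ≡ 12.
  x = λ² - 21 - 21 = 144 - 42 ≡ 43; y = λ·(21 - 43) - 12 ≡ 19. → (43, 19)
add P: (43, 19) + (21, 12). λ = (12 - 19)/(21 - 43) ≡ 52/37 mod 59. 37⁻¹ ≡ 8 (mod 59) since 37·8 = 296 ≡ 1, so λ ≡ 3.
  x = λ² - 43 - 21 = 9 - 64 ≡ 4; y = λ·(43 - 4) - 19 ≡ 39. → (4, 39)
double: tangent at (4, 39): λ = (3·4² + 27)/(2·39) ≡ 16/19. 19⁻¹ ≡ 28 (mod 59), so λ ≡ 16·28 ≡ 35.
  x = λ² - 4 - 4 = 1225 - 8 ≡ 37; y = λ·(4 - 37) - 39 ≡ 45. → (37, 45)
add P: (37, 45) + (21, 12). λ = (12 - 45)/(21 - 37) ≡ 26/43 mod 59. 43⁻¹ ≡ 11 (mod 59) since 43·11 = 473 ≡ 1, so λ ≡ 50.
  x = λ² - 37 - 21 = 2500 - 58 ≡ 23; y = λ·(37 - 23) - 45 ≡ 6. → (23, 6)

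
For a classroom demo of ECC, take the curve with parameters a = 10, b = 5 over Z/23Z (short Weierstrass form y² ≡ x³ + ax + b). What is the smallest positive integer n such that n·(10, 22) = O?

9

2P: tangent at (10, 22): λ = (3·10² + 10)/(2·22) ≡ 11/21. 21⁻¹ ≡ 11 (mod 23), so λ ≡ 11·11 ≡ 6.
  x = λ² - 10 - 10 = 36 - 20 ≡ 16; y = λ·(10 - 16) - 22 ≡ 11. → (16, 11)
3P: (16, 11) + (10, 22). λ = (22 - 11)/(10 - 16) ≡ 11/17 mod 23. 17⁻¹ ≡ 19 (mod 23) since 17·19 = 323 ≡ 1, so λ ≡ 2.
  x = λ² - 16 - 10 = 4 - 26 ≡ 1; y = λ·(16 - 1) - 11 ≡ 19. → (1, 19)
4P: (1, 19) + (10, 22). λ = (22 - 19)/(10 - 1) ≡ 3/9 mod 23. 9⁻¹ ≡ 18 (mod 23), so λ ≡ 8.
  x = λ² - 1 - 10 = 64 - 11 ≡ 7; y = λ·(1 - 7) - 19 ≡ 2. → (7, 2)
5P: (7, 2) + (10, 22). λ = (22 - 2)/(10 - 7) ≡ 20/3 mod 23. 3⁻¹ ≡ 8 (mod 23), so λ ≡ 22.
  x = λ² - 7 - 10 = 484 - 17 ≡ 7; y = λ·(7 - 7) - 2 ≡ 21. → (7, 21)
6P: (7, 21) + (10, 22). λ = (22 - 21)/(10 - 7) ≡ 1/3 mod 23. 3⁻¹ ≡ 8 (mod 23) since 3·8 = 24 ≡ 1, so λ ≡ 8.
  x = λ² - 7 - 10 = 64 - 17 ≡ 1; y = λ·(7 - 1) - 21 ≡ 4. → (1, 4)
7P: (1, 4) + (10, 22). λ = (22 - 4)/(10 - 1) ≡ 18/9 mod 23. 9⁻¹ ≡ 18 (mod 23), so λ ≡ 2.
  x = λ² - 1 - 10 = 4 - 11 ≡ 16; y = λ·(1 - 16) - 4 ≡ 12. → (16, 12)
8P: (16, 12) + (10, 22). λ = (22 - 12)/(10 - 16) ≡ 10/17 mod 23. 17⁻¹ ≡ 19 (mod 23) since 17·19 = 323 ≡ 1, so λ ≡ 6.
  x = λ² - 16 - 10 = 36 - 26 ≡ 10; y = λ·(16 - 10) - 12 ≡ 1. → (10, 1)
9P: (10, 1) + (10, 22): same x and y₁ ≡ -y₂, so the sum is O.
9P = O, so the order is 9.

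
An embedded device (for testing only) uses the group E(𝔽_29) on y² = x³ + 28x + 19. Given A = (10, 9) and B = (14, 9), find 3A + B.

First 3A:
Repeated addition: build up to 3A.
2A: tangent at (10, 9): λ = (3·10² + 28)/(2·9) ≡ 9/18. 18⁻¹ ≡ 21 (mod 29), so λ ≡ 9·21 ≡ 15.
  x = λ² - 10 - 10 = 225 - 20 ≡ 2; y = λ·(10 - 2) - 9 ≡ 24. → (2, 24)
3A: (2, 24) + (10, 9). λ = (9 - 24)/(10 - 2) ≡ 14/8 mod 29. 8⁻¹ ≡ 11 (mod 29) since 8·11 = 88 ≡ 1, so λ ≡ 9.
  x = λ² - 2 - 10 = 81 - 12 ≡ 11; y = λ·(2 - 11) - 24 ≡ 11. → (11, 11)
3A = (11, 11).
Finally 3A + B:
(11, 11) + (14, 9). λ = (9 - 11)/(14 - 11) ≡ 27/3 mod 29. 3⁻¹ ≡ 10 (mod 29) since 3·10 = 30 ≡ 1, so λ ≡ 9.
  x = λ² - 11 - 14 = 81 - 25 ≡ 27; y = λ·(11 - 27) - 11 ≡ 19. → (27, 19)

(27, 19)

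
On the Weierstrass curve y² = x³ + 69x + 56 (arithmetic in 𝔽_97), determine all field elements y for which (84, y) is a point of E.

x³ + 69x + 56 = 598556 ≡ 66 (mod 97).
Square roots of 66 mod 97: 39 and 58 (since 39² = 1521 ≡ 66).

39, 58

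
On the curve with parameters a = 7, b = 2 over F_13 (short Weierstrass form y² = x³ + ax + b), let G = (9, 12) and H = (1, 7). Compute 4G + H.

First 4G:
Double-and-add on 4 = (100)₂. Start with G = (9, 12) for the leading 1-bit.
double: tangent at (9, 12): λ = (3·9² + 7)/(2·12) ≡ 3/11. 11⁻¹ ≡ 6 (mod 13) since 11·6 = 66 ≡ 1, so λ ≡ 3·6 ≡ 5.
  x = λ² - 9 - 9 = 25 - 18 ≡ 7; y = λ·(9 - 7) - 12 ≡ 11. → (7, 11)
double: tangent at (7, 11): λ = (3·7² + 7)/(2·11) ≡ 11/9. 9⁻¹ ≡ 3 (mod 13), so λ ≡ 11·3 ≡ 7.
  x = λ² - 7 - 7 = 49 - 14 ≡ 9; y = λ·(7 - 9) - 11 ≡ 1. → (9, 1)
4G = (9, 1).
Finally 4G + H:
(9, 1) + (1, 7). λ = (7 - 1)/(1 - 9) ≡ 6/5 mod 13. 5⁻¹ ≡ 8 (mod 13) since 5·8 = 40 ≡ 1, so λ ≡ 9.
  x = λ² - 9 - 1 = 81 - 10 ≡ 6; y = λ·(9 - 6) - 1 ≡ 0. → (6, 0)

(6, 0)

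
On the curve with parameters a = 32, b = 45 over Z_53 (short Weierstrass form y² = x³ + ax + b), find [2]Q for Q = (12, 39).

tangent at (12, 39): λ = (3·12² + 32)/(2·39) ≡ 40/25. 25⁻¹ ≡ 17 (mod 53), so λ ≡ 40·17 ≡ 44.
  x = λ² - 12 - 12 = 1936 - 24 ≡ 4; y = λ·(12 - 4) - 39 ≡ 48. → (4, 48)

(4, 48)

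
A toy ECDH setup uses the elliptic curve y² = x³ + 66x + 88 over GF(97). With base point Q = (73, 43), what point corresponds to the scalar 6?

Double-and-add on 6 = (110)₂. Start with Q = (73, 43) for the leading 1-bit.
double: tangent at (73, 43): λ = (3·73² + 66)/(2·43) ≡ 48/86. 86⁻¹ ≡ 44 (mod 97) since 86·44 = 3784 ≡ 1, so λ ≡ 48·44 ≡ 75.
  x = λ² - 73 - 73 = 5625 - 146 ≡ 47; y = λ·(73 - 47) - 43 ≡ 64. → (47, 64)
add Q: (47, 64) + (73, 43). λ = (43 - 64)/(73 - 47) ≡ 76/26 mod 97. 26⁻¹ ≡ 56 (mod 97), so λ ≡ 85.
  x = λ² - 47 - 73 = 7225 - 120 ≡ 24; y = λ·(47 - 24) - 64 ≡ 48. → (24, 48)
double: tangent at (24, 48): λ = (3·24² + 66)/(2·48) ≡ 48/96. 96⁻¹ ≡ 96 (mod 97), so λ ≡ 48·96 ≡ 49.
  x = λ² - 24 - 24 = 2401 - 48 ≡ 25; y = λ·(24 - 25) - 48 ≡ 0. → (25, 0)

(25, 0)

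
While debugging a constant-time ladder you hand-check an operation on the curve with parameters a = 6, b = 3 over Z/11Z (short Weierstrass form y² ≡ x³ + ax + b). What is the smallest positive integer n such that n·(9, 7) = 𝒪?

5

2P: tangent at (9, 7): λ = (3·9² + 6)/(2·7) ≡ 7/3. 3⁻¹ ≡ 4 (mod 11), so λ ≡ 7·4 ≡ 6.
  x = λ² - 9 - 9 = 36 - 18 ≡ 7; y = λ·(9 - 7) - 7 ≡ 5. → (7, 5)
3P: (7, 5) + (9, 7). λ = (7 - 5)/(9 - 7) ≡ 2/2 mod 11. 2⁻¹ ≡ 6 (mod 11) since 2·6 = 12 ≡ 1, so λ ≡ 1.
  x = λ² - 7 - 9 = 1 - 16 ≡ 7; y = λ·(7 - 7) - 5 ≡ 6. → (7, 6)
4P: (7, 6) + (9, 7). λ = (7 - 6)/(9 - 7) ≡ 1/2 mod 11. 2⁻¹ ≡ 6 (mod 11), so λ ≡ 6.
  x = λ² - 7 - 9 = 36 - 16 ≡ 9; y = λ·(7 - 9) - 6 ≡ 4. → (9, 4)
5P: (9, 4) + (9, 7): same x and y₁ ≡ -y₂, so the sum is 𝒪.
5P = 𝒪, so the order is 5.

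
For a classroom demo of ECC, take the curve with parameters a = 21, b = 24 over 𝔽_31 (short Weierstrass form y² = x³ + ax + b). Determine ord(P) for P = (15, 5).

2P: tangent at (15, 5): λ = (3·15² + 21)/(2·5) ≡ 14/10. 10⁻¹ ≡ 28 (mod 31), so λ ≡ 14·28 ≡ 20.
  x = λ² - 15 - 15 = 400 - 30 ≡ 29; y = λ·(15 - 29) - 5 ≡ 25. → (29, 25)
3P: (29, 25) + (15, 5). λ = (5 - 25)/(15 - 29) ≡ 11/17 mod 31. 17⁻¹ ≡ 11 (mod 31) since 17·11 = 187 ≡ 1, so λ ≡ 28.
  x = λ² - 29 - 15 = 784 - 44 ≡ 27; y = λ·(29 - 27) - 25 ≡ 0. → (27, 0)
4P: (27, 0) + (15, 5). λ = (5 - 0)/(15 - 27) ≡ 5/19 mod 31. 19⁻¹ ≡ 18 (mod 31) since 19·18 = 342 ≡ 1, so λ ≡ 28.
  x = λ² - 27 - 15 = 784 - 42 ≡ 29; y = λ·(27 - 29) - 0 ≡ 6. → (29, 6)
5P: (29, 6) + (15, 5). λ = (5 - 6)/(15 - 29) ≡ 30/17 mod 31. 17⁻¹ ≡ 11 (mod 31), so λ ≡ 20.
  x = λ² - 29 - 15 = 400 - 44 ≡ 15; y = λ·(29 - 15) - 6 ≡ 26. → (15, 26)
6P: (15, 26) + (15, 5): same x and y₁ ≡ -y₂, so the sum is O.
6P = O, so the order is 6.

6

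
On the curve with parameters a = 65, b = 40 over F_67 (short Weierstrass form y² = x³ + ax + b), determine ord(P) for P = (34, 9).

2P: tangent at (34, 9): λ = (3·34² + 65)/(2·9) ≡ 49/18. 18⁻¹ ≡ 41 (mod 67) since 18·41 = 738 ≡ 1, so λ ≡ 49·41 ≡ 66.
  x = λ² - 34 - 34 = 4356 - 68 ≡ 0; y = λ·(34 - 0) - 9 ≡ 24. → (0, 24)
3P: (0, 24) + (34, 9). λ = (9 - 24)/(34 - 0) ≡ 52/34 mod 67. 34⁻¹ ≡ 2 (mod 67) since 34·2 = 68 ≡ 1, so λ ≡ 37.
  x = λ² - 0 - 34 = 1369 - 34 ≡ 62; y = λ·(0 - 62) - 24 ≡ 27. → (62, 27)
4P: (62, 27) + (34, 9). λ = (9 - 27)/(34 - 62) ≡ 49/39 mod 67. 39⁻¹ ≡ 55 (mod 67) since 39·55 = 2145 ≡ 1, so λ ≡ 15.
  x = λ² - 62 - 34 = 225 - 96 ≡ 62; y = λ·(62 - 62) - 27 ≡ 40. → (62, 40)
5P: (62, 40) + (34, 9). λ = (9 - 40)/(34 - 62) ≡ 36/39 mod 67. 39⁻¹ ≡ 55 (mod 67), so λ ≡ 37.
  x = λ² - 62 - 34 = 1369 - 96 ≡ 0; y = λ·(62 - 0) - 40 ≡ 43. → (0, 43)
6P: (0, 43) + (34, 9). λ = (9 - 43)/(34 - 0) ≡ 33/34 mod 67. 34⁻¹ ≡ 2 (mod 67), so λ ≡ 66.
  x = λ² - 0 - 34 = 4356 - 34 ≡ 34; y = λ·(0 - 34) - 43 ≡ 58. → (34, 58)
7P: (34, 58) + (34, 9): same x and y₁ ≡ -y₂, so the sum is ∞.
7P = ∞, so the order is 7.

7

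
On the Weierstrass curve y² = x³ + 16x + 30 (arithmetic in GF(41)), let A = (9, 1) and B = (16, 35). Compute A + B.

(17, 7)

(9, 1) + (16, 35). λ = (35 - 1)/(16 - 9) ≡ 34/7 mod 41. 7⁻¹ ≡ 6 (mod 41) since 7·6 = 42 ≡ 1, so λ ≡ 40.
  x = λ² - 9 - 16 = 1600 - 25 ≡ 17; y = λ·(9 - 17) - 1 ≡ 7. → (17, 7)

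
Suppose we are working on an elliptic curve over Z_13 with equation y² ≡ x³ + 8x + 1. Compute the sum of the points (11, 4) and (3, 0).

(9, 10)

(11, 4) + (3, 0). λ = (0 - 4)/(3 - 11) ≡ 9/5 mod 13. 5⁻¹ ≡ 8 (mod 13), so λ ≡ 7.
  x = λ² - 11 - 3 = 49 - 14 ≡ 9; y = λ·(11 - 9) - 4 ≡ 10. → (9, 10)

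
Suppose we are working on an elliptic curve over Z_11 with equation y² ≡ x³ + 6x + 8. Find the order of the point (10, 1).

9

2P: tangent at (10, 1): λ = (3·10² + 6)/(2·1) ≡ 9/2. 2⁻¹ ≡ 6 (mod 11), so λ ≡ 9·6 ≡ 10.
  x = λ² - 10 - 10 = 100 - 20 ≡ 3; y = λ·(10 - 3) - 1 ≡ 3. → (3, 3)
3P: (3, 3) + (10, 1). λ = (1 - 3)/(10 - 3) ≡ 9/7 mod 11. 7⁻¹ ≡ 8 (mod 11), so λ ≡ 6.
  x = λ² - 3 - 10 = 36 - 13 ≡ 1; y = λ·(3 - 1) - 3 ≡ 9. → (1, 9)
4P: (1, 9) + (10, 1). λ = (1 - 9)/(10 - 1) ≡ 3/9 mod 11. 9⁻¹ ≡ 5 (mod 11) since 9·5 = 45 ≡ 1, so λ ≡ 4.
  x = λ² - 1 - 10 = 16 - 11 ≡ 5; y = λ·(1 - 5) - 9 ≡ 8. → (5, 8)
5P: (5, 8) + (10, 1). λ = (1 - 8)/(10 - 5) ≡ 4/5 mod 11. 5⁻¹ ≡ 9 (mod 11), so λ ≡ 3.
  x = λ² - 5 - 10 = 9 - 15 ≡ 5; y = λ·(5 - 5) - 8 ≡ 3. → (5, 3)
6P: (5, 3) + (10, 1). λ = (1 - 3)/(10 - 5) ≡ 9/5 mod 11. 5⁻¹ ≡ 9 (mod 11), so λ ≡ 4.
  x = λ² - 5 - 10 = 16 - 15 ≡ 1; y = λ·(5 - 1) - 3 ≡ 2. → (1, 2)
7P: (1, 2) + (10, 1). λ = (1 - 2)/(10 - 1) ≡ 10/9 mod 11. 9⁻¹ ≡ 5 (mod 11), so λ ≡ 6.
  x = λ² - 1 - 10 = 36 - 11 ≡ 3; y = λ·(1 - 3) - 2 ≡ 8. → (3, 8)
8P: (3, 8) + (10, 1). λ = (1 - 8)/(10 - 3) ≡ 4/7 mod 11. 7⁻¹ ≡ 8 (mod 11), so λ ≡ 10.
  x = λ² - 3 - 10 = 100 - 13 ≡ 10; y = λ·(3 - 10) - 8 ≡ 10. → (10, 10)
9P: (10, 10) + (10, 1): same x and y₁ ≡ -y₂, so the sum is O.
9P = O, so the order is 9.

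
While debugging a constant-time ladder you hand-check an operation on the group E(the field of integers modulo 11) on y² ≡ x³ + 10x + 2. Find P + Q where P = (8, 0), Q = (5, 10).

(3, 9)

(8, 0) + (5, 10). λ = (10 - 0)/(5 - 8) ≡ 10/8 mod 11. 8⁻¹ ≡ 7 (mod 11), so λ ≡ 4.
  x = λ² - 8 - 5 = 16 - 13 ≡ 3; y = λ·(8 - 3) - 0 ≡ 9. → (3, 9)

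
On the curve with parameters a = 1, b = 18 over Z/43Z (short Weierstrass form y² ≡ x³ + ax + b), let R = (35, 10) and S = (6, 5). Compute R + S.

(35, 10) + (6, 5). λ = (5 - 10)/(6 - 35) ≡ 38/14 mod 43. 14⁻¹ ≡ 40 (mod 43), so λ ≡ 15.
  x = λ² - 35 - 6 = 225 - 41 ≡ 12; y = λ·(35 - 12) - 10 ≡ 34. → (12, 34)

(12, 34)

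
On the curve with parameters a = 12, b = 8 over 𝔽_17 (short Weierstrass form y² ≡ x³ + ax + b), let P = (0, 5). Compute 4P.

Repeated addition: build up to 4P.
2P: tangent at (0, 5): λ = (3·0² + 12)/(2·5) ≡ 12/10. 10⁻¹ ≡ 12 (mod 17), so λ ≡ 12·12 ≡ 8.
  x = λ² - 0 - 0 = 64 - 0 ≡ 13; y = λ·(0 - 13) - 5 ≡ 10. → (13, 10)
3P: (13, 10) + (0, 5). λ = (5 - 10)/(0 - 13) ≡ 12/4 mod 17. 4⁻¹ ≡ 13 (mod 17), so λ ≡ 3.
  x = λ² - 13 - 0 = 9 - 13 ≡ 13; y = λ·(13 - 13) - 10 ≡ 7. → (13, 7)
4P: (13, 7) + (0, 5). λ = (5 - 7)/(0 - 13) ≡ 15/4 mod 17. 4⁻¹ ≡ 13 (mod 17), so λ ≡ 8.
  x = λ² - 13 - 0 = 64 - 13 ≡ 0; y = λ·(13 - 0) - 7 ≡ 12. → (0, 12)

(0, 12)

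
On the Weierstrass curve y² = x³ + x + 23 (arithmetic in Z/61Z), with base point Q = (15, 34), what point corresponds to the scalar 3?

Repeated addition: build up to 3Q.
2Q: tangent at (15, 34): λ = (3·15² + 1)/(2·34) ≡ 5/7. 7⁻¹ ≡ 35 (mod 61) since 7·35 = 245 ≡ 1, so λ ≡ 5·35 ≡ 53.
  x = λ² - 15 - 15 = 2809 - 30 ≡ 34; y = λ·(15 - 34) - 34 ≡ 57. → (34, 57)
3Q: (34, 57) + (15, 34). λ = (34 - 57)/(15 - 34) ≡ 38/42 mod 61. 42⁻¹ ≡ 16 (mod 61) since 42·16 = 672 ≡ 1, so λ ≡ 59.
  x = λ² - 34 - 15 = 3481 - 49 ≡ 16; y = λ·(34 - 16) - 57 ≡ 29. → (16, 29)

(16, 29)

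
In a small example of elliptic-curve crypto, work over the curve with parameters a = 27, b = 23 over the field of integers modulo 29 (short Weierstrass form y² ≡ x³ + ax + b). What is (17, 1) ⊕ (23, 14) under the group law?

(9, 26)

(17, 1) + (23, 14). λ = (14 - 1)/(23 - 17) ≡ 13/6 mod 29. 6⁻¹ ≡ 5 (mod 29), so λ ≡ 7.
  x = λ² - 17 - 23 = 49 - 40 ≡ 9; y = λ·(17 - 9) - 1 ≡ 26. → (9, 26)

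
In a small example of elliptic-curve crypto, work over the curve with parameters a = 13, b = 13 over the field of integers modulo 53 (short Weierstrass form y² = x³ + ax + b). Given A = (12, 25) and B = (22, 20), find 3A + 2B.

(41, 39)

First 3A:
Repeated addition: build up to 3A.
2A: tangent at (12, 25): λ = (3·12² + 13)/(2·25) ≡ 21/50. 50⁻¹ ≡ 35 (mod 53), so λ ≡ 21·35 ≡ 46.
  x = λ² - 12 - 12 = 2116 - 24 ≡ 25; y = λ·(12 - 25) - 25 ≡ 13. → (25, 13)
3A: (25, 13) + (12, 25). λ = (25 - 13)/(12 - 25) ≡ 12/40 mod 53. 40⁻¹ ≡ 4 (mod 53) since 40·4 = 160 ≡ 1, so λ ≡ 48.
  x = λ² - 25 - 12 = 2304 - 37 ≡ 41; y = λ·(25 - 41) - 13 ≡ 14. → (41, 14)
3A = (41, 14).
Next 2B:
Repeated addition: build up to 2B.
2B: tangent at (22, 20): λ = (3·22² + 13)/(2·20) ≡ 34/40. 40⁻¹ ≡ 4 (mod 53), so λ ≡ 34·4 ≡ 30.
  x = λ² - 22 - 22 = 900 - 44 ≡ 8; y = λ·(22 - 8) - 20 ≡ 29. → (8, 29)
2B = (8, 29).
Finally 3A + 2B:
(41, 14) + (8, 29). λ = (29 - 14)/(8 - 41) ≡ 15/20 mod 53. 20⁻¹ ≡ 8 (mod 53), so λ ≡ 14.
  x = λ² - 41 - 8 = 196 - 49 ≡ 41; y = λ·(41 - 41) - 14 ≡ 39. → (41, 39)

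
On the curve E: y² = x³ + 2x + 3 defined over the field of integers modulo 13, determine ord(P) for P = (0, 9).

9

2P: tangent at (0, 9): λ = (3·0² + 2)/(2·9) ≡ 2/5. 5⁻¹ ≡ 8 (mod 13), so λ ≡ 2·8 ≡ 3.
  x = λ² - 0 - 0 = 9 - 0 ≡ 9; y = λ·(0 - 9) - 9 ≡ 3. → (9, 3)
3P: (9, 3) + (0, 9). λ = (9 - 3)/(0 - 9) ≡ 6/4 mod 13. 4⁻¹ ≡ 10 (mod 13), so λ ≡ 8.
  x = λ² - 9 - 0 = 64 - 9 ≡ 3; y = λ·(9 - 3) - 3 ≡ 6. → (3, 6)
4P: (3, 6) + (0, 9). λ = (9 - 6)/(0 - 3) ≡ 3/10 mod 13. 10⁻¹ ≡ 4 (mod 13), so λ ≡ 12.
  x = λ² - 3 - 0 = 144 - 3 ≡ 11; y = λ·(3 - 11) - 6 ≡ 2. → (11, 2)
5P: (11, 2) + (0, 9). λ = (9 - 2)/(0 - 11) ≡ 7/2 mod 13. 2⁻¹ ≡ 7 (mod 13), so λ ≡ 10.
  x = λ² - 11 - 0 = 100 - 11 ≡ 11; y = λ·(11 - 11) - 2 ≡ 11. → (11, 11)
6P: (11, 11) + (0, 9). λ = (9 - 11)/(0 - 11) ≡ 11/2 mod 13. 2⁻¹ ≡ 7 (mod 13), so λ ≡ 12.
  x = λ² - 11 - 0 = 144 - 11 ≡ 3; y = λ·(11 - 3) - 11 ≡ 7. → (3, 7)
7P: (3, 7) + (0, 9). λ = (9 - 7)/(0 - 3) ≡ 2/10 mod 13. 10⁻¹ ≡ 4 (mod 13), so λ ≡ 8.
  x = λ² - 3 - 0 = 64 - 3 ≡ 9; y = λ·(3 - 9) - 7 ≡ 10. → (9, 10)
8P: (9, 10) + (0, 9). λ = (9 - 10)/(0 - 9) ≡ 12/4 mod 13. 4⁻¹ ≡ 10 (mod 13) since 4·10 = 40 ≡ 1, so λ ≡ 3.
  x = λ² - 9 - 0 = 9 - 9 ≡ 0; y = λ·(9 - 0) - 10 ≡ 4. → (0, 4)
9P: (0, 4) + (0, 9): same x and y₁ ≡ -y₂, so the sum is O.
9P = O, so the order is 9.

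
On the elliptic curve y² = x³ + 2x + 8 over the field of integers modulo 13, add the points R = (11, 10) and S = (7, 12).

(11, 10) + (7, 12). λ = (12 - 10)/(7 - 11) ≡ 2/9 mod 13. 9⁻¹ ≡ 3 (mod 13), so λ ≡ 6.
  x = λ² - 11 - 7 = 36 - 18 ≡ 5; y = λ·(11 - 5) - 10 ≡ 0. → (5, 0)

(5, 0)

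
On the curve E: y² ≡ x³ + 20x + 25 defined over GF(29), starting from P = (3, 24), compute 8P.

Repeated addition: build up to 8P.
2P: tangent at (3, 24): λ = (3·3² + 20)/(2·24) ≡ 18/19. 19⁻¹ ≡ 26 (mod 29), so λ ≡ 18·26 ≡ 4.
  x = λ² - 3 - 3 = 16 - 6 ≡ 10; y = λ·(3 - 10) - 24 ≡ 6. → (10, 6)
3P: (10, 6) + (3, 24). λ = (24 - 6)/(3 - 10) ≡ 18/22 mod 29. 22⁻¹ ≡ 4 (mod 29), so λ ≡ 14.
  x = λ² - 10 - 3 = 196 - 13 ≡ 9; y = λ·(10 - 9) - 6 ≡ 8. → (9, 8)
4P: (9, 8) + (3, 24). λ = (24 - 8)/(3 - 9) ≡ 16/23 mod 29. 23⁻¹ ≡ 24 (mod 29) since 23·24 = 552 ≡ 1, so λ ≡ 7.
  x = λ² - 9 - 3 = 49 - 12 ≡ 8; y = λ·(9 - 8) - 8 ≡ 28. → (8, 28)
5P: (8, 28) + (3, 24). λ = (24 - 28)/(3 - 8) ≡ 25/24 mod 29. 24⁻¹ ≡ 23 (mod 29) since 24·23 = 552 ≡ 1, so λ ≡ 24.
  x = λ² - 8 - 3 = 576 - 11 ≡ 14; y = λ·(8 - 14) - 28 ≡ 2. → (14, 2)
6P: (14, 2) + (3, 24). λ = (24 - 2)/(3 - 14) ≡ 22/18 mod 29. 18⁻¹ ≡ 21 (mod 29) since 18·21 = 378 ≡ 1, so λ ≡ 27.
  x = λ² - 14 - 3 = 729 - 17 ≡ 16; y = λ·(14 - 16) - 2 ≡ 2. → (16, 2)
7P: (16, 2) + (3, 24). λ = (24 - 2)/(3 - 16) ≡ 22/16 mod 29. 16⁻¹ ≡ 20 (mod 29), so λ ≡ 5.
  x = λ² - 16 - 3 = 25 - 19 ≡ 6; y = λ·(16 - 6) - 2 ≡ 19. → (6, 19)
8P: (6, 19) + (3, 24). λ = (24 - 19)/(3 - 6) ≡ 5/26 mod 29. 26⁻¹ ≡ 19 (mod 29) since 26·19 = 494 ≡ 1, so λ ≡ 8.
  x = λ² - 6 - 3 = 64 - 9 ≡ 26; y = λ·(6 - 26) - 19 ≡ 24. → (26, 24)

(26, 24)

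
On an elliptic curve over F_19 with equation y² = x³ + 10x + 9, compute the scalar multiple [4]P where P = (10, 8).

Repeated addition: build up to 4P.
2P: tangent at (10, 8): λ = (3·10² + 10)/(2·8) ≡ 6/16. 16⁻¹ ≡ 6 (mod 19), so λ ≡ 6·6 ≡ 17.
  x = λ² - 10 - 10 = 289 - 20 ≡ 3; y = λ·(10 - 3) - 8 ≡ 16. → (3, 16)
3P: (3, 16) + (10, 8). λ = (8 - 16)/(10 - 3) ≡ 11/7 mod 19. 7⁻¹ ≡ 11 (mod 19), so λ ≡ 7.
  x = λ² - 3 - 10 = 49 - 13 ≡ 17; y = λ·(3 - 17) - 16 ≡ 0. → (17, 0)
4P: (17, 0) + (10, 8). λ = (8 - 0)/(10 - 17) ≡ 8/12 mod 19. 12⁻¹ ≡ 8 (mod 19), so λ ≡ 7.
  x = λ² - 17 - 10 = 49 - 27 ≡ 3; y = λ·(17 - 3) - 0 ≡ 3. → (3, 3)

(3, 3)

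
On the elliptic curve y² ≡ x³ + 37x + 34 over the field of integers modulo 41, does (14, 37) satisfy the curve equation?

yes

y² = 37² ≡ 16; x³ + 37x + 34 = 3296 ≡ 16 (mod 41). 16 = 16.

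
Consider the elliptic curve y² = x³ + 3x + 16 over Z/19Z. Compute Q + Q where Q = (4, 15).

(8, 1)

tangent at (4, 15): λ = (3·4² + 3)/(2·15) ≡ 13/11. 11⁻¹ ≡ 7 (mod 19), so λ ≡ 13·7 ≡ 15.
  x = λ² - 4 - 4 = 225 - 8 ≡ 8; y = λ·(4 - 8) - 15 ≡ 1. → (8, 1)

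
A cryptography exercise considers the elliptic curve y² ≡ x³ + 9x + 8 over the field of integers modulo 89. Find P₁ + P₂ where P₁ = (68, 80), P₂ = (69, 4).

(68, 80) + (69, 4). λ = (4 - 80)/(69 - 68) ≡ 13/1 mod 89. 1⁻¹ ≡ 1 (mod 89), so λ ≡ 13.
  x = λ² - 68 - 69 = 169 - 137 ≡ 32; y = λ·(68 - 32) - 80 ≡ 32. → (32, 32)

(32, 32)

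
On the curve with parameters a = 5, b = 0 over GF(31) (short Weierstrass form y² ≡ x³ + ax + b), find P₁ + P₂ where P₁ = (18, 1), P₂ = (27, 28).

(18, 1) + (27, 28). λ = (28 - 1)/(27 - 18) ≡ 27/9 mod 31. 9⁻¹ ≡ 7 (mod 31) since 9·7 = 63 ≡ 1, so λ ≡ 3.
  x = λ² - 18 - 27 = 9 - 45 ≡ 26; y = λ·(18 - 26) - 1 ≡ 6. → (26, 6)

(26, 6)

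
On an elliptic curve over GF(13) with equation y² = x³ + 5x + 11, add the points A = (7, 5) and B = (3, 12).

(7, 5) + (3, 12). λ = (12 - 5)/(3 - 7) ≡ 7/9 mod 13. 9⁻¹ ≡ 3 (mod 13), so λ ≡ 8.
  x = λ² - 7 - 3 = 64 - 10 ≡ 2; y = λ·(7 - 2) - 5 ≡ 9. → (2, 9)

(2, 9)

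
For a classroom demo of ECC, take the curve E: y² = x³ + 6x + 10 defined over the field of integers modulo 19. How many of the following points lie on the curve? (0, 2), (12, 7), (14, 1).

(0, 2): 2² ≡ 4, rhs ≡ 10 → off.
(12, 7): 7² ≡ 11, rhs ≡ 5 → off.
(14, 1): 1² ≡ 1, rhs ≡ 7 → off.

0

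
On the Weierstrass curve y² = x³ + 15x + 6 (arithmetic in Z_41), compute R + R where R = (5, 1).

tangent at (5, 1): λ = (3·5² + 15)/(2·1) ≡ 8/2. 2⁻¹ ≡ 21 (mod 41), so λ ≡ 8·21 ≡ 4.
  x = λ² - 5 - 5 = 16 - 10 ≡ 6; y = λ·(5 - 6) - 1 ≡ 36. → (6, 36)

(6, 36)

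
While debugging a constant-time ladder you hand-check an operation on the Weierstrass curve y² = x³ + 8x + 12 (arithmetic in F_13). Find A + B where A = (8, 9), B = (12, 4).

(10, 0)

(8, 9) + (12, 4). λ = (4 - 9)/(12 - 8) ≡ 8/4 mod 13. 4⁻¹ ≡ 10 (mod 13), so λ ≡ 2.
  x = λ² - 8 - 12 = 4 - 20 ≡ 10; y = λ·(8 - 10) - 9 ≡ 0. → (10, 0)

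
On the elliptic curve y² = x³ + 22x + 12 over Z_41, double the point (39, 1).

(6, 27)

tangent at (39, 1): λ = (3·39² + 22)/(2·1) ≡ 34/2. 2⁻¹ ≡ 21 (mod 41) since 2·21 = 42 ≡ 1, so λ ≡ 34·21 ≡ 17.
  x = λ² - 39 - 39 = 289 - 78 ≡ 6; y = λ·(39 - 6) - 1 ≡ 27. → (6, 27)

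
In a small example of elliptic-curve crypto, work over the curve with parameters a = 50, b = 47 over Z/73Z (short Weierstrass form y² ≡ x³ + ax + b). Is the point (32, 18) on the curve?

y² = 18² ≡ 32; x³ + 50x + 47 = 34415 ≡ 32 (mod 73). 32 = 32.

yes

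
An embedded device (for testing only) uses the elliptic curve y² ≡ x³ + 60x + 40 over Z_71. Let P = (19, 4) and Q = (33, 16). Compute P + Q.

(69, 14)

(19, 4) + (33, 16). λ = (16 - 4)/(33 - 19) ≡ 12/14 mod 71. 14⁻¹ ≡ 66 (mod 71), so λ ≡ 11.
  x = λ² - 19 - 33 = 121 - 52 ≡ 69; y = λ·(19 - 69) - 4 ≡ 14. → (69, 14)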